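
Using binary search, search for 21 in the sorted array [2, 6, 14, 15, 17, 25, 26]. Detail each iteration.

Binary search for 21 in [2, 6, 14, 15, 17, 25, 26]:

lo=0, hi=6, mid=3, arr[mid]=15 -> 15 < 21, search right half
lo=4, hi=6, mid=5, arr[mid]=25 -> 25 > 21, search left half
lo=4, hi=4, mid=4, arr[mid]=17 -> 17 < 21, search right half
lo=5 > hi=4, target 21 not found

Binary search determines that 21 is not in the array after 3 comparisons. The search space was exhausted without finding the target.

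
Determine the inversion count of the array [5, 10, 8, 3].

Finding inversions in [5, 10, 8, 3]:

(0, 3): arr[0]=5 > arr[3]=3
(1, 2): arr[1]=10 > arr[2]=8
(1, 3): arr[1]=10 > arr[3]=3
(2, 3): arr[2]=8 > arr[3]=3

Total inversions: 4

The array has 4 inversion(s): (0,3), (1,2), (1,3), (2,3). Each pair (i,j) satisfies i < j and arr[i] > arr[j].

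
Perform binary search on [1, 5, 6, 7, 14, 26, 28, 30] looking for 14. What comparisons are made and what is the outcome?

Binary search for 14 in [1, 5, 6, 7, 14, 26, 28, 30]:

lo=0, hi=7, mid=3, arr[mid]=7 -> 7 < 14, search right half
lo=4, hi=7, mid=5, arr[mid]=26 -> 26 > 14, search left half
lo=4, hi=4, mid=4, arr[mid]=14 -> Found target at index 4!

Binary search finds 14 at index 4 after 3 comparisons. The search repeatedly halves the search space by comparing with the middle element.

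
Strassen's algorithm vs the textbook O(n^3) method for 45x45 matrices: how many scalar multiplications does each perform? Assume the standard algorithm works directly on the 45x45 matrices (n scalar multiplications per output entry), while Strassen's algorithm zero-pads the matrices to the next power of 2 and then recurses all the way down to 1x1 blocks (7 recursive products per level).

Matrix multiplication for 45x45 matrices:

Strassen's algorithm requires power-of-2 dimensions. Pad 45x45 to 64x64 (next power of 2).

Standard algorithm: 45^3 = 91125 multiplications
Strassen's algorithm: 7^(log2(64)) = 7^6 = 117649 multiplications
Difference: 91125 - 117649 = -26524 (Strassen uses MORE here due to padding overhead — for small or just-over-power-of-2 n, padding can outweigh the per-level savings)

Standard: 91125 multiplications (45^3). Strassen: 117649 multiplications (7^6, after padding to 64x64). Strassen reduces 8 recursive multiplications to 7 at each level.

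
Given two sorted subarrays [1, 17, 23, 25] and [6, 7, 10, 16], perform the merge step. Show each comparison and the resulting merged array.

Merging process:

Compare 1 vs 6: take 1 from left. Merged: [1]
Compare 17 vs 6: take 6 from right. Merged: [1, 6]
Compare 17 vs 7: take 7 from right. Merged: [1, 6, 7]
Compare 17 vs 10: take 10 from right. Merged: [1, 6, 7, 10]
Compare 17 vs 16: take 16 from right. Merged: [1, 6, 7, 10, 16]
Append remaining from left: [17, 23, 25]. Merged: [1, 6, 7, 10, 16, 17, 23, 25]

Final merged array: [1, 6, 7, 10, 16, 17, 23, 25]
Total comparisons: 5

The merged array is [1, 6, 7, 10, 16, 17, 23, 25], requiring 5 comparisons. The merge step runs in O(n) time where n is the total number of elements.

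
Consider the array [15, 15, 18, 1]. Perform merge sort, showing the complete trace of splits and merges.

Merge sort trace:

Split: [15, 15, 18, 1] -> [15, 15] and [18, 1]
  Split: [15, 15] -> [15] and [15]
  Merge: [15] + [15] -> [15, 15]
  Split: [18, 1] -> [18] and [1]
  Merge: [18] + [1] -> [1, 18]
Merge: [15, 15] + [1, 18] -> [1, 15, 15, 18]

Final sorted array: [1, 15, 15, 18]

The merge sort proceeds by recursively splitting the array and merging sorted halves.
After all merges, the sorted array is [1, 15, 15, 18].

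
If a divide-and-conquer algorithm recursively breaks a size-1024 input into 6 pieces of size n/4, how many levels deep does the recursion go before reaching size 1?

For divide and conquer with division factor 4:

Problem sizes at each level:
Level 0: 1024
Level 1: 256
Level 2: 64
Level 3: 16
Level 4: 4
Level 5: 1

The root is level 0 and the size-1 base case is level 5 (the tree spans levels 0 through 5, i.e. 6 levels counting the root), so the depth is the number of divisions: log_4(1024) = 5

The recursion tree depth is log_4(1024) = 5. At each level, the problem size is divided by 4, so it takes 5 divisions to reduce to a base case of size 1. The algorithm makes 6 recursive calls at each level.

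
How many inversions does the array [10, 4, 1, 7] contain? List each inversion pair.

Finding inversions in [10, 4, 1, 7]:

(0, 1): arr[0]=10 > arr[1]=4
(0, 2): arr[0]=10 > arr[2]=1
(0, 3): arr[0]=10 > arr[3]=7
(1, 2): arr[1]=4 > arr[2]=1

Total inversions: 4

The array has 4 inversion(s): (0,1), (0,2), (0,3), (1,2). Each pair (i,j) satisfies i < j and arr[i] > arr[j].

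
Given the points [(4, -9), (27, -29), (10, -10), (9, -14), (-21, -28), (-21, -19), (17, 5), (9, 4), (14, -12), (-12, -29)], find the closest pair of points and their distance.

Computing all pairwise distances among 10 points:

d((4, -9), (27, -29)) = 30.4795
d((4, -9), (10, -10)) = 6.0828
d((4, -9), (9, -14)) = 7.0711
d((4, -9), (-21, -28)) = 31.4006
d((4, -9), (-21, -19)) = 26.9258
d((4, -9), (17, 5)) = 19.105
d((4, -9), (9, 4)) = 13.9284
d((4, -9), (14, -12)) = 10.4403
d((4, -9), (-12, -29)) = 25.6125
d((27, -29), (10, -10)) = 25.4951
d((27, -29), (9, -14)) = 23.4307
d((27, -29), (-21, -28)) = 48.0104
d((27, -29), (-21, -19)) = 49.0306
d((27, -29), (17, 5)) = 35.4401
d((27, -29), (9, 4)) = 37.5899
d((27, -29), (14, -12)) = 21.4009
d((27, -29), (-12, -29)) = 39.0
d((10, -10), (9, -14)) = 4.1231 <-- minimum
d((10, -10), (-21, -28)) = 35.8469
d((10, -10), (-21, -19)) = 32.28
d((10, -10), (17, 5)) = 16.5529
d((10, -10), (9, 4)) = 14.0357
d((10, -10), (14, -12)) = 4.4721
d((10, -10), (-12, -29)) = 29.0689
d((9, -14), (-21, -28)) = 33.1059
d((9, -14), (-21, -19)) = 30.4138
d((9, -14), (17, 5)) = 20.6155
d((9, -14), (9, 4)) = 18.0
d((9, -14), (14, -12)) = 5.3852
d((9, -14), (-12, -29)) = 25.807
d((-21, -28), (-21, -19)) = 9.0
d((-21, -28), (17, 5)) = 50.3289
d((-21, -28), (9, 4)) = 43.8634
d((-21, -28), (14, -12)) = 38.4838
d((-21, -28), (-12, -29)) = 9.0554
d((-21, -19), (17, 5)) = 44.9444
d((-21, -19), (9, 4)) = 37.8021
d((-21, -19), (14, -12)) = 35.6931
d((-21, -19), (-12, -29)) = 13.4536
d((17, 5), (9, 4)) = 8.0623
d((17, 5), (14, -12)) = 17.2627
d((17, 5), (-12, -29)) = 44.6878
d((9, 4), (14, -12)) = 16.7631
d((9, 4), (-12, -29)) = 39.1152
d((14, -12), (-12, -29)) = 31.0644

Closest pair: (10, -10) and (9, -14) with distance 4.1231

The closest pair is (10, -10) and (9, -14) with Euclidean distance 4.1231. For 10 points, brute-force pairwise comparison is shown above. For large n, the divide-and-conquer algorithm (sort by x, recurse on halves, check the dividing strip) achieves O(n log n).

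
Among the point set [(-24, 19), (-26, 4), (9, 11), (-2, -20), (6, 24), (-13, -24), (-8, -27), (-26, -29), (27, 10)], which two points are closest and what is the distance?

Computing all pairwise distances among 9 points:

d((-24, 19), (-26, 4)) = 15.1327
d((-24, 19), (9, 11)) = 33.9559
d((-24, 19), (-2, -20)) = 44.7772
d((-24, 19), (6, 24)) = 30.4138
d((-24, 19), (-13, -24)) = 44.3847
d((-24, 19), (-8, -27)) = 48.7032
d((-24, 19), (-26, -29)) = 48.0416
d((-24, 19), (27, 10)) = 51.788
d((-26, 4), (9, 11)) = 35.6931
d((-26, 4), (-2, -20)) = 33.9411
d((-26, 4), (6, 24)) = 37.7359
d((-26, 4), (-13, -24)) = 30.8707
d((-26, 4), (-8, -27)) = 35.8469
d((-26, 4), (-26, -29)) = 33.0
d((-26, 4), (27, 10)) = 53.3385
d((9, 11), (-2, -20)) = 32.8938
d((9, 11), (6, 24)) = 13.3417
d((9, 11), (-13, -24)) = 41.3401
d((9, 11), (-8, -27)) = 41.6293
d((9, 11), (-26, -29)) = 53.1507
d((9, 11), (27, 10)) = 18.0278
d((-2, -20), (6, 24)) = 44.7214
d((-2, -20), (-13, -24)) = 11.7047
d((-2, -20), (-8, -27)) = 9.2195
d((-2, -20), (-26, -29)) = 25.632
d((-2, -20), (27, 10)) = 41.7253
d((6, 24), (-13, -24)) = 51.6236
d((6, 24), (-8, -27)) = 52.8867
d((6, 24), (-26, -29)) = 61.9112
d((6, 24), (27, 10)) = 25.2389
d((-13, -24), (-8, -27)) = 5.831 <-- minimum
d((-13, -24), (-26, -29)) = 13.9284
d((-13, -24), (27, 10)) = 52.4976
d((-8, -27), (-26, -29)) = 18.1108
d((-8, -27), (27, 10)) = 50.9313
d((-26, -29), (27, 10)) = 65.8027

Closest pair: (-13, -24) and (-8, -27) with distance 5.831

The closest pair is (-13, -24) and (-8, -27) with Euclidean distance 5.831. For 9 points, brute-force pairwise comparison is shown above. For large n, the divide-and-conquer algorithm (sort by x, recurse on halves, check the dividing strip) achieves O(n log n).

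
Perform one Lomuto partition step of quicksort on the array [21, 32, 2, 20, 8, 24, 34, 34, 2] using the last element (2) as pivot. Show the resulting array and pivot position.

Lomuto partition with pivot = 2:

Initial array: [21, 32, 2, 20, 8, 24, 34, 34, 2]

arr[0]=21 > 2: no swap
arr[1]=32 > 2: no swap
arr[2]=2 <= 2: swap with position 0, array becomes [2, 32, 21, 20, 8, 24, 34, 34, 2]
arr[3]=20 > 2: no swap
arr[4]=8 > 2: no swap
arr[5]=24 > 2: no swap
arr[6]=34 > 2: no swap
arr[7]=34 > 2: no swap

Place pivot at position 1: [2, 2, 21, 20, 8, 24, 34, 34, 32]
Pivot position: 1

After partitioning with pivot 2, the array becomes [2, 2, 21, 20, 8, 24, 34, 34, 32]. The pivot is placed at index 1. All elements to the left of the pivot are <= 2, and all elements to the right are > 2.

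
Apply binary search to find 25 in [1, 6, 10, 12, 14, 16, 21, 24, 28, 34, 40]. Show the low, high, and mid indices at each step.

Binary search for 25 in [1, 6, 10, 12, 14, 16, 21, 24, 28, 34, 40]:

lo=0, hi=10, mid=5, arr[mid]=16 -> 16 < 25, search right half
lo=6, hi=10, mid=8, arr[mid]=28 -> 28 > 25, search left half
lo=6, hi=7, mid=6, arr[mid]=21 -> 21 < 25, search right half
lo=7, hi=7, mid=7, arr[mid]=24 -> 24 < 25, search right half
lo=8 > hi=7, target 25 not found

Binary search determines that 25 is not in the array after 4 comparisons. The search space was exhausted without finding the target.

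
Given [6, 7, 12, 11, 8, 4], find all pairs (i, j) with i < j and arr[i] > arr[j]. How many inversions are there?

Finding inversions in [6, 7, 12, 11, 8, 4]:

(0, 5): arr[0]=6 > arr[5]=4
(1, 5): arr[1]=7 > arr[5]=4
(2, 3): arr[2]=12 > arr[3]=11
(2, 4): arr[2]=12 > arr[4]=8
(2, 5): arr[2]=12 > arr[5]=4
(3, 4): arr[3]=11 > arr[4]=8
(3, 5): arr[3]=11 > arr[5]=4
(4, 5): arr[4]=8 > arr[5]=4

Total inversions: 8

The array has 8 inversion(s): (0,5), (1,5), (2,3), (2,4), (2,5), (3,4), (3,5), (4,5). Each pair (i,j) satisfies i < j and arr[i] > arr[j].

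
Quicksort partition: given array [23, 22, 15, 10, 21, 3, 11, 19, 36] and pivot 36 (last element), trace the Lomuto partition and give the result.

Lomuto partition with pivot = 36:

Initial array: [23, 22, 15, 10, 21, 3, 11, 19, 36]

arr[0]=23 <= 36: swap with position 0, array becomes [23, 22, 15, 10, 21, 3, 11, 19, 36]
arr[1]=22 <= 36: swap with position 1, array becomes [23, 22, 15, 10, 21, 3, 11, 19, 36]
arr[2]=15 <= 36: swap with position 2, array becomes [23, 22, 15, 10, 21, 3, 11, 19, 36]
arr[3]=10 <= 36: swap with position 3, array becomes [23, 22, 15, 10, 21, 3, 11, 19, 36]
arr[4]=21 <= 36: swap with position 4, array becomes [23, 22, 15, 10, 21, 3, 11, 19, 36]
arr[5]=3 <= 36: swap with position 5, array becomes [23, 22, 15, 10, 21, 3, 11, 19, 36]
arr[6]=11 <= 36: swap with position 6, array becomes [23, 22, 15, 10, 21, 3, 11, 19, 36]
arr[7]=19 <= 36: swap with position 7, array becomes [23, 22, 15, 10, 21, 3, 11, 19, 36]

Place pivot at position 8: [23, 22, 15, 10, 21, 3, 11, 19, 36]
Pivot position: 8

After partitioning with pivot 36, the array becomes [23, 22, 15, 10, 21, 3, 11, 19, 36]. The pivot is placed at index 8. All elements to the left of the pivot are <= 36, and all elements to the right are > 36.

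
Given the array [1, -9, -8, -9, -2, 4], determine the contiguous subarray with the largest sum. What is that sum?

Using Kadane's algorithm on [1, -9, -8, -9, -2, 4]:

Scanning through the array:
Position 1 (value -9): max_ending_here = -8, max_so_far = 1
Position 2 (value -8): max_ending_here = -8, max_so_far = 1
Position 3 (value -9): max_ending_here = -9, max_so_far = 1
Position 4 (value -2): max_ending_here = -2, max_so_far = 1
Position 5 (value 4): max_ending_here = 4, max_so_far = 4

Maximum subarray: [4]
Maximum sum: 4

The maximum subarray is [4] with sum 4. This subarray runs from index 5 to index 5.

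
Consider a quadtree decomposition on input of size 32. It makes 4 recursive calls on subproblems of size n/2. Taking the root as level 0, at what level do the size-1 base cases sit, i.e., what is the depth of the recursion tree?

For divide and conquer with division factor 2:

Problem sizes at each level:
Level 0: 32
Level 1: 16
Level 2: 8
Level 3: 4
Level 4: 2
Level 5: 1

The root is level 0 and the size-1 base case is level 5 (the tree spans levels 0 through 5, i.e. 6 levels counting the root), so the depth is the number of divisions: log_2(32) = 5

The recursion tree depth is log_2(32) = 5. At each level, the problem size is divided by 2, so it takes 5 divisions to reduce to a base case of size 1. The algorithm makes 4 recursive calls at each level.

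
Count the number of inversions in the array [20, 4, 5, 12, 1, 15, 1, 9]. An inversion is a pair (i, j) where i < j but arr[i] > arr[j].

Finding inversions in [20, 4, 5, 12, 1, 15, 1, 9]:

(0, 1): arr[0]=20 > arr[1]=4
(0, 2): arr[0]=20 > arr[2]=5
(0, 3): arr[0]=20 > arr[3]=12
(0, 4): arr[0]=20 > arr[4]=1
(0, 5): arr[0]=20 > arr[5]=15
(0, 6): arr[0]=20 > arr[6]=1
(0, 7): arr[0]=20 > arr[7]=9
(1, 4): arr[1]=4 > arr[4]=1
(1, 6): arr[1]=4 > arr[6]=1
(2, 4): arr[2]=5 > arr[4]=1
(2, 6): arr[2]=5 > arr[6]=1
(3, 4): arr[3]=12 > arr[4]=1
(3, 6): arr[3]=12 > arr[6]=1
(3, 7): arr[3]=12 > arr[7]=9
(5, 6): arr[5]=15 > arr[6]=1
(5, 7): arr[5]=15 > arr[7]=9

Total inversions: 16

The array has 16 inversion(s): (0,1), (0,2), (0,3), (0,4), (0,5), (0,6), (0,7), (1,4), (1,6), (2,4), (2,6), (3,4), (3,6), (3,7), (5,6), (5,7). Each pair (i,j) satisfies i < j and arr[i] > arr[j].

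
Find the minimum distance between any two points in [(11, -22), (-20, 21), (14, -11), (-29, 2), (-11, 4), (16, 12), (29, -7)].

Computing all pairwise distances among 7 points:

d((11, -22), (-20, 21)) = 53.0094
d((11, -22), (14, -11)) = 11.4018 <-- minimum
d((11, -22), (-29, 2)) = 46.6476
d((11, -22), (-11, 4)) = 34.0588
d((11, -22), (16, 12)) = 34.3657
d((11, -22), (29, -7)) = 23.4307
d((-20, 21), (14, -11)) = 46.6905
d((-20, 21), (-29, 2)) = 21.0238
d((-20, 21), (-11, 4)) = 19.2354
d((-20, 21), (16, 12)) = 37.108
d((-20, 21), (29, -7)) = 56.4358
d((14, -11), (-29, 2)) = 44.9222
d((14, -11), (-11, 4)) = 29.1548
d((14, -11), (16, 12)) = 23.0868
d((14, -11), (29, -7)) = 15.5242
d((-29, 2), (-11, 4)) = 18.1108
d((-29, 2), (16, 12)) = 46.0977
d((-29, 2), (29, -7)) = 58.6941
d((-11, 4), (16, 12)) = 28.1603
d((-11, 4), (29, -7)) = 41.4849
d((16, 12), (29, -7)) = 23.0217

Closest pair: (11, -22) and (14, -11) with distance 11.4018

The closest pair is (11, -22) and (14, -11) with Euclidean distance 11.4018. For 7 points, brute-force pairwise comparison is shown above. For large n, the divide-and-conquer algorithm (sort by x, recurse on halves, check the dividing strip) achieves O(n log n).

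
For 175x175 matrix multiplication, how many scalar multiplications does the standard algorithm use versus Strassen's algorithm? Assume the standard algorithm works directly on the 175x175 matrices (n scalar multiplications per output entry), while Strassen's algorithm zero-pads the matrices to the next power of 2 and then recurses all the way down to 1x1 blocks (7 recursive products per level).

Matrix multiplication for 175x175 matrices:

Strassen's algorithm requires power-of-2 dimensions. Pad 175x175 to 256x256 (next power of 2).

Standard algorithm: 175^3 = 5359375 multiplications
Strassen's algorithm: 7^(log2(256)) = 7^8 = 5764801 multiplications
Difference: 5359375 - 5764801 = -405426 (Strassen uses MORE here due to padding overhead — for small or just-over-power-of-2 n, padding can outweigh the per-level savings)

Standard: 5359375 multiplications (175^3). Strassen: 5764801 multiplications (7^8, after padding to 256x256). Strassen reduces 8 recursive multiplications to 7 at each level.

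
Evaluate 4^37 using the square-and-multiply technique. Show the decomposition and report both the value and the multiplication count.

Computing 4^37 by squaring (build up from 4^1; each line after the first costs one multiplication):

4^1 = 4
4^2 = (4^1)^2 = 4^2 = 16
4^4 = (4^2)^2 = 16^2 = 256
4^8 = (4^4)^2 = 256^2 = 65536
4^9 = 4 * 4^8 = 4 * 65536 = 262144
4^18 = (4^9)^2 = 262144^2 = 68719476736
4^36 = (4^18)^2 = 68719476736^2 = 4722366482869645213696
4^37 = 4 * 4^36 = 4 * 4722366482869645213696 = 18889465931478580854784

Result: 18889465931478580854784
Multiplications needed: 7 (7 lines after 4^1)

4^37 = 18889465931478580854784. Using exponentiation by squaring, this requires 7 multiplications. The key idea: if the exponent is even, square the half-power; if odd, multiply by the base once.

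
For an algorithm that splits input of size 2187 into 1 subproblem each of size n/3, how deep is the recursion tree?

For divide and conquer with division factor 3:

Problem sizes at each level:
Level 0: 2187
Level 1: 729
Level 2: 243
Level 3: 81
Level 4: 27
Level 5: 9
Level 6: 3
Level 7: 1

The root is level 0 and the size-1 base case is level 7 (the tree spans levels 0 through 7, i.e. 8 levels counting the root), so the depth is the number of divisions: log_3(2187) = 7

The recursion tree depth is log_3(2187) = 7. At each level, the problem size is divided by 3, so it takes 7 divisions to reduce to a base case of size 1. The algorithm makes 1 recursive call at each level.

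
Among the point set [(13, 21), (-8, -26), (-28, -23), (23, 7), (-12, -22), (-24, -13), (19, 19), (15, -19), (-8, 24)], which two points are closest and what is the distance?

Computing all pairwise distances among 9 points:

d((13, 21), (-8, -26)) = 51.4782
d((13, 21), (-28, -23)) = 60.1415
d((13, 21), (23, 7)) = 17.2047
d((13, 21), (-12, -22)) = 49.7393
d((13, 21), (-24, -13)) = 50.2494
d((13, 21), (19, 19)) = 6.3246
d((13, 21), (15, -19)) = 40.05
d((13, 21), (-8, 24)) = 21.2132
d((-8, -26), (-28, -23)) = 20.2237
d((-8, -26), (23, 7)) = 45.2769
d((-8, -26), (-12, -22)) = 5.6569 <-- minimum
d((-8, -26), (-24, -13)) = 20.6155
d((-8, -26), (19, 19)) = 52.4786
d((-8, -26), (15, -19)) = 24.0416
d((-8, -26), (-8, 24)) = 50.0
d((-28, -23), (23, 7)) = 59.1692
d((-28, -23), (-12, -22)) = 16.0312
d((-28, -23), (-24, -13)) = 10.7703
d((-28, -23), (19, 19)) = 63.0317
d((-28, -23), (15, -19)) = 43.1856
d((-28, -23), (-8, 24)) = 51.0784
d((23, 7), (-12, -22)) = 45.4533
d((23, 7), (-24, -13)) = 51.0784
d((23, 7), (19, 19)) = 12.6491
d((23, 7), (15, -19)) = 27.2029
d((23, 7), (-8, 24)) = 35.3553
d((-12, -22), (-24, -13)) = 15.0
d((-12, -22), (19, 19)) = 51.4004
d((-12, -22), (15, -19)) = 27.1662
d((-12, -22), (-8, 24)) = 46.1736
d((-24, -13), (19, 19)) = 53.6004
d((-24, -13), (15, -19)) = 39.4588
d((-24, -13), (-8, 24)) = 40.3113
d((19, 19), (15, -19)) = 38.2099
d((19, 19), (-8, 24)) = 27.4591
d((15, -19), (-8, 24)) = 48.7647

Closest pair: (-8, -26) and (-12, -22) with distance 5.6569

The closest pair is (-8, -26) and (-12, -22) with Euclidean distance 5.6569. For 9 points, brute-force pairwise comparison is shown above. For large n, the divide-and-conquer algorithm (sort by x, recurse on halves, check the dividing strip) achieves O(n log n).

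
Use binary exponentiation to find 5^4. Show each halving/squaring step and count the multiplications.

Computing 5^4 by squaring (build up from 5^1; each line after the first costs one multiplication):

5^1 = 5
5^2 = (5^1)^2 = 5^2 = 25
5^4 = (5^2)^2 = 25^2 = 625

Result: 625
Multiplications needed: 2 (2 lines after 5^1)

5^4 = 625. Using exponentiation by squaring, this requires 2 multiplications. The key idea: if the exponent is even, square the half-power; if odd, multiply by the base once.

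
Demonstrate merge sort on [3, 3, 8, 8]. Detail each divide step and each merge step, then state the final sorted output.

Merge sort trace:

Split: [3, 3, 8, 8] -> [3, 3] and [8, 8]
  Split: [3, 3] -> [3] and [3]
  Merge: [3] + [3] -> [3, 3]
  Split: [8, 8] -> [8] and [8]
  Merge: [8] + [8] -> [8, 8]
Merge: [3, 3] + [8, 8] -> [3, 3, 8, 8]

Final sorted array: [3, 3, 8, 8]

The merge sort proceeds by recursively splitting the array and merging sorted halves.
After all merges, the sorted array is [3, 3, 8, 8].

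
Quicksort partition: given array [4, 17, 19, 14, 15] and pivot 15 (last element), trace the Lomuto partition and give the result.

Lomuto partition with pivot = 15:

Initial array: [4, 17, 19, 14, 15]

arr[0]=4 <= 15: swap with position 0, array becomes [4, 17, 19, 14, 15]
arr[1]=17 > 15: no swap
arr[2]=19 > 15: no swap
arr[3]=14 <= 15: swap with position 1, array becomes [4, 14, 19, 17, 15]

Place pivot at position 2: [4, 14, 15, 17, 19]
Pivot position: 2

After partitioning with pivot 15, the array becomes [4, 14, 15, 17, 19]. The pivot is placed at index 2. All elements to the left of the pivot are <= 15, and all elements to the right are > 15.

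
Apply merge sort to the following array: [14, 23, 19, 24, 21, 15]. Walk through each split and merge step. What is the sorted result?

Merge sort trace:

Split: [14, 23, 19, 24, 21, 15] -> [14, 23, 19] and [24, 21, 15]
  Split: [14, 23, 19] -> [14] and [23, 19]
    Split: [23, 19] -> [23] and [19]
    Merge: [23] + [19] -> [19, 23]
  Merge: [14] + [19, 23] -> [14, 19, 23]
  Split: [24, 21, 15] -> [24] and [21, 15]
    Split: [21, 15] -> [21] and [15]
    Merge: [21] + [15] -> [15, 21]
  Merge: [24] + [15, 21] -> [15, 21, 24]
Merge: [14, 19, 23] + [15, 21, 24] -> [14, 15, 19, 21, 23, 24]

Final sorted array: [14, 15, 19, 21, 23, 24]

The merge sort proceeds by recursively splitting the array and merging sorted halves.
After all merges, the sorted array is [14, 15, 19, 21, 23, 24].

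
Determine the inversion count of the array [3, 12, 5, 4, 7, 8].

Finding inversions in [3, 12, 5, 4, 7, 8]:

(1, 2): arr[1]=12 > arr[2]=5
(1, 3): arr[1]=12 > arr[3]=4
(1, 4): arr[1]=12 > arr[4]=7
(1, 5): arr[1]=12 > arr[5]=8
(2, 3): arr[2]=5 > arr[3]=4

Total inversions: 5

The array has 5 inversion(s): (1,2), (1,3), (1,4), (1,5), (2,3). Each pair (i,j) satisfies i < j and arr[i] > arr[j].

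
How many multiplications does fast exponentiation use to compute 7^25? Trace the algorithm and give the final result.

Computing 7^25 by squaring (build up from 7^1; each line after the first costs one multiplication):

7^1 = 7
7^2 = (7^1)^2 = 7^2 = 49
7^3 = 7 * 7^2 = 7 * 49 = 343
7^6 = (7^3)^2 = 343^2 = 117649
7^12 = (7^6)^2 = 117649^2 = 13841287201
7^24 = (7^12)^2 = 13841287201^2 = 191581231380566414401
7^25 = 7 * 7^24 = 7 * 191581231380566414401 = 1341068619663964900807

Result: 1341068619663964900807
Multiplications needed: 6 (6 lines after 7^1)

7^25 = 1341068619663964900807. Using exponentiation by squaring, this requires 6 multiplications. The key idea: if the exponent is even, square the half-power; if odd, multiply by the base once.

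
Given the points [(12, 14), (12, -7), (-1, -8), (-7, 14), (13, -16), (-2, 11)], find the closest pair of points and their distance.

Computing all pairwise distances among 6 points:

d((12, 14), (12, -7)) = 21.0
d((12, 14), (-1, -8)) = 25.5539
d((12, 14), (-7, 14)) = 19.0
d((12, 14), (13, -16)) = 30.0167
d((12, 14), (-2, 11)) = 14.3178
d((12, -7), (-1, -8)) = 13.0384
d((12, -7), (-7, 14)) = 28.3196
d((12, -7), (13, -16)) = 9.0554
d((12, -7), (-2, 11)) = 22.8035
d((-1, -8), (-7, 14)) = 22.8035
d((-1, -8), (13, -16)) = 16.1245
d((-1, -8), (-2, 11)) = 19.0263
d((-7, 14), (13, -16)) = 36.0555
d((-7, 14), (-2, 11)) = 5.831 <-- minimum
d((13, -16), (-2, 11)) = 30.8869

Closest pair: (-7, 14) and (-2, 11) with distance 5.831

The closest pair is (-7, 14) and (-2, 11) with Euclidean distance 5.831. For 6 points, brute-force pairwise comparison is shown above. For large n, the divide-and-conquer algorithm (sort by x, recurse on halves, check the dividing strip) achieves O(n log n).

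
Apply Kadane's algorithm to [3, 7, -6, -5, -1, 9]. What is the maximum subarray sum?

Using Kadane's algorithm on [3, 7, -6, -5, -1, 9]:

Scanning through the array:
Position 1 (value 7): max_ending_here = 10, max_so_far = 10
Position 2 (value -6): max_ending_here = 4, max_so_far = 10
Position 3 (value -5): max_ending_here = -1, max_so_far = 10
Position 4 (value -1): max_ending_here = -1, max_so_far = 10
Position 5 (value 9): max_ending_here = 9, max_so_far = 10

Maximum subarray: [3, 7]
Maximum sum: 10

The maximum subarray is [3, 7] with sum 10. This subarray runs from index 0 to index 1.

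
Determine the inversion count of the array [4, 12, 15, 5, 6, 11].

Finding inversions in [4, 12, 15, 5, 6, 11]:

(1, 3): arr[1]=12 > arr[3]=5
(1, 4): arr[1]=12 > arr[4]=6
(1, 5): arr[1]=12 > arr[5]=11
(2, 3): arr[2]=15 > arr[3]=5
(2, 4): arr[2]=15 > arr[4]=6
(2, 5): arr[2]=15 > arr[5]=11

Total inversions: 6

The array has 6 inversion(s): (1,3), (1,4), (1,5), (2,3), (2,4), (2,5). Each pair (i,j) satisfies i < j and arr[i] > arr[j].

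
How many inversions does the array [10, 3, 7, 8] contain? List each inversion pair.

Finding inversions in [10, 3, 7, 8]:

(0, 1): arr[0]=10 > arr[1]=3
(0, 2): arr[0]=10 > arr[2]=7
(0, 3): arr[0]=10 > arr[3]=8

Total inversions: 3

The array has 3 inversion(s): (0,1), (0,2), (0,3). Each pair (i,j) satisfies i < j and arr[i] > arr[j].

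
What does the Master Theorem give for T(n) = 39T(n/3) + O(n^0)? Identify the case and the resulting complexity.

Master Theorem for T(n) = 39T(n/3) + O(n^0):

a = 39, b = 3, c = 0
log_b(a) = log_3(39) = 3.3347

Case 1: c = 0 < log_3(39) = 3.3347
T(n) = O(n^(log_3 39))

For T(n) = 39T(n/3) + O(n^0): log_3(39) = 3.3347. This is Case 1 of the Master Theorem (c < log_b(a), work dominated by leaves), giving O(n^(log_3 39)).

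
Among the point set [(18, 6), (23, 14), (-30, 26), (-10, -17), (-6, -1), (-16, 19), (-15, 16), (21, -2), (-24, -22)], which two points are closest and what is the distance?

Computing all pairwise distances among 9 points:

d((18, 6), (23, 14)) = 9.434
d((18, 6), (-30, 26)) = 52.0
d((18, 6), (-10, -17)) = 36.2353
d((18, 6), (-6, -1)) = 25.0
d((18, 6), (-16, 19)) = 36.4005
d((18, 6), (-15, 16)) = 34.4819
d((18, 6), (21, -2)) = 8.544
d((18, 6), (-24, -22)) = 50.4777
d((23, 14), (-30, 26)) = 54.3415
d((23, 14), (-10, -17)) = 45.2769
d((23, 14), (-6, -1)) = 32.6497
d((23, 14), (-16, 19)) = 39.3192
d((23, 14), (-15, 16)) = 38.0526
d((23, 14), (21, -2)) = 16.1245
d((23, 14), (-24, -22)) = 59.203
d((-30, 26), (-10, -17)) = 47.4236
d((-30, 26), (-6, -1)) = 36.1248
d((-30, 26), (-16, 19)) = 15.6525
d((-30, 26), (-15, 16)) = 18.0278
d((-30, 26), (21, -2)) = 58.1808
d((-30, 26), (-24, -22)) = 48.3735
d((-10, -17), (-6, -1)) = 16.4924
d((-10, -17), (-16, 19)) = 36.4966
d((-10, -17), (-15, 16)) = 33.3766
d((-10, -17), (21, -2)) = 34.4384
d((-10, -17), (-24, -22)) = 14.8661
d((-6, -1), (-16, 19)) = 22.3607
d((-6, -1), (-15, 16)) = 19.2354
d((-6, -1), (21, -2)) = 27.0185
d((-6, -1), (-24, -22)) = 27.6586
d((-16, 19), (-15, 16)) = 3.1623 <-- minimum
d((-16, 19), (21, -2)) = 42.5441
d((-16, 19), (-24, -22)) = 41.7732
d((-15, 16), (21, -2)) = 40.2492
d((-15, 16), (-24, -22)) = 39.0512
d((21, -2), (-24, -22)) = 49.2443

Closest pair: (-16, 19) and (-15, 16) with distance 3.1623

The closest pair is (-16, 19) and (-15, 16) with Euclidean distance 3.1623. For 9 points, brute-force pairwise comparison is shown above. For large n, the divide-and-conquer algorithm (sort by x, recurse on halves, check the dividing strip) achieves O(n log n).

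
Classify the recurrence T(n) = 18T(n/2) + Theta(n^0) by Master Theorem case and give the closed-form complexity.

Master Theorem for T(n) = 18T(n/2) + O(n^0):

a = 18, b = 2, c = 0
log_b(a) = log_2(18) = 4.1699

Case 1: c = 0 < log_2(18) = 4.1699
T(n) = O(n^(log_2 18))

For T(n) = 18T(n/2) + O(n^0): log_2(18) = 4.1699. This is Case 1 of the Master Theorem (c < log_b(a), work dominated by leaves), giving O(n^(log_2 18)).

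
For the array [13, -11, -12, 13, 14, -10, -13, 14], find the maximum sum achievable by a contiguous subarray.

Using Kadane's algorithm on [13, -11, -12, 13, 14, -10, -13, 14]:

Scanning through the array:
Position 1 (value -11): max_ending_here = 2, max_so_far = 13
Position 2 (value -12): max_ending_here = -10, max_so_far = 13
Position 3 (value 13): max_ending_here = 13, max_so_far = 13
Position 4 (value 14): max_ending_here = 27, max_so_far = 27
Position 5 (value -10): max_ending_here = 17, max_so_far = 27
Position 6 (value -13): max_ending_here = 4, max_so_far = 27
Position 7 (value 14): max_ending_here = 18, max_so_far = 27

Maximum subarray: [13, 14]
Maximum sum: 27

The maximum subarray is [13, 14] with sum 27. This subarray runs from index 3 to index 4.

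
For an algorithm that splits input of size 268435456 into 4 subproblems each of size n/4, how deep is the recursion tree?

For divide and conquer with division factor 4:

Problem sizes at each level:
Level 0: 268435456
Level 1: 67108864
Level 2: 16777216
Level 3: 4194304
Level 4: 1048576
Level 5: 262144
Level 6: 65536
Level 7: 16384
Level 8: 4096
Level 9: 1024
Level 10: 256
Level 11: 64
Level 12: 16
Level 13: 4
Level 14: 1

The root is level 0 and the size-1 base case is level 14 (the tree spans levels 0 through 14, i.e. 15 levels counting the root), so the depth is the number of divisions: log_4(268435456) = 14

The recursion tree depth is log_4(268435456) = 14. At each level, the problem size is divided by 4, so it takes 14 divisions to reduce to a base case of size 1. The algorithm makes 4 recursive calls at each level.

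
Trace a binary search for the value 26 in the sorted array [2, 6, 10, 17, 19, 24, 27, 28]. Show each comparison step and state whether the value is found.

Binary search for 26 in [2, 6, 10, 17, 19, 24, 27, 28]:

lo=0, hi=7, mid=3, arr[mid]=17 -> 17 < 26, search right half
lo=4, hi=7, mid=5, arr[mid]=24 -> 24 < 26, search right half
lo=6, hi=7, mid=6, arr[mid]=27 -> 27 > 26, search left half
lo=6 > hi=5, target 26 not found

Binary search determines that 26 is not in the array after 3 comparisons. The search space was exhausted without finding the target.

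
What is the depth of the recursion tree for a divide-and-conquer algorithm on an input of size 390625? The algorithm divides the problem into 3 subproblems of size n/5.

For divide and conquer with division factor 5:

Problem sizes at each level:
Level 0: 390625
Level 1: 78125
Level 2: 15625
Level 3: 3125
Level 4: 625
Level 5: 125
Level 6: 25
Level 7: 5
Level 8: 1

The root is level 0 and the size-1 base case is level 8 (the tree spans levels 0 through 8, i.e. 9 levels counting the root), so the depth is the number of divisions: log_5(390625) = 8

The recursion tree depth is log_5(390625) = 8. At each level, the problem size is divided by 5, so it takes 8 divisions to reduce to a base case of size 1. The algorithm makes 3 recursive calls at each level.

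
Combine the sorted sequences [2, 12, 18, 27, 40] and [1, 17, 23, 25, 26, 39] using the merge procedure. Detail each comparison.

Merging process:

Compare 2 vs 1: take 1 from right. Merged: [1]
Compare 2 vs 17: take 2 from left. Merged: [1, 2]
Compare 12 vs 17: take 12 from left. Merged: [1, 2, 12]
Compare 18 vs 17: take 17 from right. Merged: [1, 2, 12, 17]
Compare 18 vs 23: take 18 from left. Merged: [1, 2, 12, 17, 18]
Compare 27 vs 23: take 23 from right. Merged: [1, 2, 12, 17, 18, 23]
Compare 27 vs 25: take 25 from right. Merged: [1, 2, 12, 17, 18, 23, 25]
Compare 27 vs 26: take 26 from right. Merged: [1, 2, 12, 17, 18, 23, 25, 26]
Compare 27 vs 39: take 27 from left. Merged: [1, 2, 12, 17, 18, 23, 25, 26, 27]
Compare 40 vs 39: take 39 from right. Merged: [1, 2, 12, 17, 18, 23, 25, 26, 27, 39]
Append remaining from left: [40]. Merged: [1, 2, 12, 17, 18, 23, 25, 26, 27, 39, 40]

Final merged array: [1, 2, 12, 17, 18, 23, 25, 26, 27, 39, 40]
Total comparisons: 10

The merged array is [1, 2, 12, 17, 18, 23, 25, 26, 27, 39, 40], requiring 10 comparisons. The merge step runs in O(n) time where n is the total number of elements.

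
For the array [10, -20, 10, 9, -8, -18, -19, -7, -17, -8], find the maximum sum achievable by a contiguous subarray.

Using Kadane's algorithm on [10, -20, 10, 9, -8, -18, -19, -7, -17, -8]:

Scanning through the array:
Position 1 (value -20): max_ending_here = -10, max_so_far = 10
Position 2 (value 10): max_ending_here = 10, max_so_far = 10
Position 3 (value 9): max_ending_here = 19, max_so_far = 19
Position 4 (value -8): max_ending_here = 11, max_so_far = 19
Position 5 (value -18): max_ending_here = -7, max_so_far = 19
Position 6 (value -19): max_ending_here = -19, max_so_far = 19
Position 7 (value -7): max_ending_here = -7, max_so_far = 19
Position 8 (value -17): max_ending_here = -17, max_so_far = 19
Position 9 (value -8): max_ending_here = -8, max_so_far = 19

Maximum subarray: [10, 9]
Maximum sum: 19

The maximum subarray is [10, 9] with sum 19. This subarray runs from index 2 to index 3.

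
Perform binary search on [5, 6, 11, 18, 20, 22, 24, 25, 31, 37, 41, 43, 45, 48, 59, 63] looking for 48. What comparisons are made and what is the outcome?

Binary search for 48 in [5, 6, 11, 18, 20, 22, 24, 25, 31, 37, 41, 43, 45, 48, 59, 63]:

lo=0, hi=15, mid=7, arr[mid]=25 -> 25 < 48, search right half
lo=8, hi=15, mid=11, arr[mid]=43 -> 43 < 48, search right half
lo=12, hi=15, mid=13, arr[mid]=48 -> Found target at index 13!

Binary search finds 48 at index 13 after 3 comparisons. The search repeatedly halves the search space by comparing with the middle element.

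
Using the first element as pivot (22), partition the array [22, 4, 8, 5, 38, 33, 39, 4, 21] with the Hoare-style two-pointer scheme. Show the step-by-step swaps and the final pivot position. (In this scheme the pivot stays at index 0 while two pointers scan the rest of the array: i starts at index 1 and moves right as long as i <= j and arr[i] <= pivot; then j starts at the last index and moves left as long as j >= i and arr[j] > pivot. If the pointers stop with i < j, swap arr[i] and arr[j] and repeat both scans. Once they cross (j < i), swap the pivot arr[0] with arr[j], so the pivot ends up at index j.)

Hoare-style two-pointer partition with pivot = 22:

Initial array: [22, 4, 8, 5, 38, 33, 39, 4, 21]

Pointers start at i = 1, j = 8.
i stops at index 4 (arr[4]=38 > 22), j stops at index 8 (arr[8]=21 <= 22): swap arr[4] and arr[8], array becomes [22, 4, 8, 5, 21, 33, 39, 4, 38]
i stops at index 5 (arr[5]=33 > 22), j stops at index 7 (arr[7]=4 <= 22): swap arr[5] and arr[7], array becomes [22, 4, 8, 5, 21, 4, 39, 33, 38]
i ends at 6, j ends at 5: the pointers have crossed (j < i), so scanning stops.

Swap pivot arr[0] with arr[5] to place pivot at position 5: [4, 4, 8, 5, 21, 22, 39, 33, 38]
Pivot position: 5

After partitioning with pivot 22, the array becomes [4, 4, 8, 5, 21, 22, 39, 33, 38]. The pivot is placed at index 5. All elements to the left of the pivot are <= 22, and all elements to the right are > 22.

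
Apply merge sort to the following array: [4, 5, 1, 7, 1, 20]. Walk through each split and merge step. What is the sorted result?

Merge sort trace:

Split: [4, 5, 1, 7, 1, 20] -> [4, 5, 1] and [7, 1, 20]
  Split: [4, 5, 1] -> [4] and [5, 1]
    Split: [5, 1] -> [5] and [1]
    Merge: [5] + [1] -> [1, 5]
  Merge: [4] + [1, 5] -> [1, 4, 5]
  Split: [7, 1, 20] -> [7] and [1, 20]
    Split: [1, 20] -> [1] and [20]
    Merge: [1] + [20] -> [1, 20]
  Merge: [7] + [1, 20] -> [1, 7, 20]
Merge: [1, 4, 5] + [1, 7, 20] -> [1, 1, 4, 5, 7, 20]

Final sorted array: [1, 1, 4, 5, 7, 20]

The merge sort proceeds by recursively splitting the array and merging sorted halves.
After all merges, the sorted array is [1, 1, 4, 5, 7, 20].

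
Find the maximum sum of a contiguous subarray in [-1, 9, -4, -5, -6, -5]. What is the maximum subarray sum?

Using Kadane's algorithm on [-1, 9, -4, -5, -6, -5]:

Scanning through the array:
Position 1 (value 9): max_ending_here = 9, max_so_far = 9
Position 2 (value -4): max_ending_here = 5, max_so_far = 9
Position 3 (value -5): max_ending_here = 0, max_so_far = 9
Position 4 (value -6): max_ending_here = -6, max_so_far = 9
Position 5 (value -5): max_ending_here = -5, max_so_far = 9

Maximum subarray: [9]
Maximum sum: 9

The maximum subarray is [9] with sum 9. This subarray runs from index 1 to index 1.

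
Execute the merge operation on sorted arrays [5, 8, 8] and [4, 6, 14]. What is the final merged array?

Merging process:

Compare 5 vs 4: take 4 from right. Merged: [4]
Compare 5 vs 6: take 5 from left. Merged: [4, 5]
Compare 8 vs 6: take 6 from right. Merged: [4, 5, 6]
Compare 8 vs 14: take 8 from left. Merged: [4, 5, 6, 8]
Compare 8 vs 14: take 8 from left. Merged: [4, 5, 6, 8, 8]
Append remaining from right: [14]. Merged: [4, 5, 6, 8, 8, 14]

Final merged array: [4, 5, 6, 8, 8, 14]
Total comparisons: 5

The merged array is [4, 5, 6, 8, 8, 14], requiring 5 comparisons. The merge step runs in O(n) time where n is the total number of elements.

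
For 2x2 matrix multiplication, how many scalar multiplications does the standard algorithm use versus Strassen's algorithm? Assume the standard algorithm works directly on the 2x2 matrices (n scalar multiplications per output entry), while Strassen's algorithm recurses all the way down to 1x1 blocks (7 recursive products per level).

Matrix multiplication for 2x2 matrices:

Standard algorithm: 2^3 = 8 multiplications
Strassen's algorithm: 7^(log2(2)) = 7^1 = 7 multiplications
Savings: 8 - 7 = 1 multiplications

Standard: 8 multiplications (2^3). Strassen: 7 multiplications (7^1). Strassen reduces 8 recursive multiplications to 7 at each level.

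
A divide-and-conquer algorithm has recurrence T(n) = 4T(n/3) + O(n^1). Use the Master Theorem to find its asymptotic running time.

Master Theorem for T(n) = 4T(n/3) + O(n^1):

a = 4, b = 3, c = 1
log_b(a) = log_3(4) = 1.2619

Case 1: c = 1 < log_3(4) = 1.2619
T(n) = O(n^(log_3 4))

For T(n) = 4T(n/3) + O(n^1): log_3(4) = 1.2619. This is Case 1 of the Master Theorem (c < log_b(a), work dominated by leaves), giving O(n^(log_3 4)).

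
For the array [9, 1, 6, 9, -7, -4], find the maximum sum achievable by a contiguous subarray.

Using Kadane's algorithm on [9, 1, 6, 9, -7, -4]:

Scanning through the array:
Position 1 (value 1): max_ending_here = 10, max_so_far = 10
Position 2 (value 6): max_ending_here = 16, max_so_far = 16
Position 3 (value 9): max_ending_here = 25, max_so_far = 25
Position 4 (value -7): max_ending_here = 18, max_so_far = 25
Position 5 (value -4): max_ending_here = 14, max_so_far = 25

Maximum subarray: [9, 1, 6, 9]
Maximum sum: 25

The maximum subarray is [9, 1, 6, 9] with sum 25. This subarray runs from index 0 to index 3.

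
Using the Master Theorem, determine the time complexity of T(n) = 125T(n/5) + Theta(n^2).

Master Theorem for T(n) = 125T(n/5) + O(n^2):

a = 125, b = 5, c = 2
log_b(a) = log_5(125) = 3.0000

Case 1: c = 2 < log_5(125) = 3.0000
T(n) = O(n^(log_5 125)) = O(n^3)

For T(n) = 125T(n/5) + O(n^2): log_5(125) = 3.0000. This is Case 1 of the Master Theorem (c < log_b(a), work dominated by leaves), giving O(n^3).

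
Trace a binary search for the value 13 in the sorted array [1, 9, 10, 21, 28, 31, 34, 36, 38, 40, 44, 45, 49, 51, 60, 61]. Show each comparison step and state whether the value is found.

Binary search for 13 in [1, 9, 10, 21, 28, 31, 34, 36, 38, 40, 44, 45, 49, 51, 60, 61]:

lo=0, hi=15, mid=7, arr[mid]=36 -> 36 > 13, search left half
lo=0, hi=6, mid=3, arr[mid]=21 -> 21 > 13, search left half
lo=0, hi=2, mid=1, arr[mid]=9 -> 9 < 13, search right half
lo=2, hi=2, mid=2, arr[mid]=10 -> 10 < 13, search right half
lo=3 > hi=2, target 13 not found

Binary search determines that 13 is not in the array after 4 comparisons. The search space was exhausted without finding the target.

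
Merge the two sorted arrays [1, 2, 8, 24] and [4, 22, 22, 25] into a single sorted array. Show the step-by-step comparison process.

Merging process:

Compare 1 vs 4: take 1 from left. Merged: [1]
Compare 2 vs 4: take 2 from left. Merged: [1, 2]
Compare 8 vs 4: take 4 from right. Merged: [1, 2, 4]
Compare 8 vs 22: take 8 from left. Merged: [1, 2, 4, 8]
Compare 24 vs 22: take 22 from right. Merged: [1, 2, 4, 8, 22]
Compare 24 vs 22: take 22 from right. Merged: [1, 2, 4, 8, 22, 22]
Compare 24 vs 25: take 24 from left. Merged: [1, 2, 4, 8, 22, 22, 24]
Append remaining from right: [25]. Merged: [1, 2, 4, 8, 22, 22, 24, 25]

Final merged array: [1, 2, 4, 8, 22, 22, 24, 25]
Total comparisons: 7

The merged array is [1, 2, 4, 8, 22, 22, 24, 25], requiring 7 comparisons. The merge step runs in O(n) time where n is the total number of elements.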